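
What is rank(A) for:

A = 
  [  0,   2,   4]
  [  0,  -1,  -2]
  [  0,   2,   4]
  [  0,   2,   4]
rank(A) = 1

Row reduce:
R2 → R2 + (1/2)·R1
R3 → R3 - (1)·R1
R4 → R4 - (1)·R1
REF = 
  [  0,   2,   4]
  [  0,   0,   0]
  [  0,   0,   0]
  [  0,   0,   0]
Pivot columns: 2 → 1 pivot.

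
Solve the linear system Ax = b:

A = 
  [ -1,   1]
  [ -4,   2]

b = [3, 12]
Row reduce the augmented matrix [A|b]:
R2 → R2 - (4)·R1
REF = 
  [ -1,   1,   3]
  [  0,  -2,   0]

Back-substitution:
x₂ = 0 / (-2) = 0
x₁ = (3 - (1)(0)) / (-1) = -3

x = [-3, 0]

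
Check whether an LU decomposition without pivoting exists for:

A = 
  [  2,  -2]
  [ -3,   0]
Yes.
A[1,1] = 2 ≠ 0, so Gaussian elimination proceeds without a row swap: multiplier ℓ₂₁ = (-3)/(2) = -3/2, and U[2,2] = 0 - (-3/2)(-2) = -3.
L = 
  [   1,    0]
  [-3/2,    1]
U = 
  [  2,  -2]
  [  0,  -3]
Check row 2 of LU: [(-3/2)(2), (-3/2)(-2) + (-3)] = [-3, 0] = row 2 of A ✓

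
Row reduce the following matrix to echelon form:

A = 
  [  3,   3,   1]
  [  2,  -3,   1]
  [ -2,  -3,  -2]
Row operations:
R2 → R2 - (2/3)·R1
R3 → R3 + (2/3)·R1
R3 → R3 - (1/5)·R2

Resulting echelon form:
REF = 
  [   3,    3,    1]
  [   0,   -5,  1/3]
  [   0,    0, -7/5]

Rank = 3 (number of non-zero pivot rows).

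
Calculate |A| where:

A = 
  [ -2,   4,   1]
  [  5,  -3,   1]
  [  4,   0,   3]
-14

Cofactor expansion along row 1:
det(A) = (-2)·((-3)(3) - (1)(0)) - (4)·((5)(3) - (1)(4)) + (1)·((5)(0) - (-3)(4))
  = (-2)(-9) - (4)(11) + (1)(12)
  = -14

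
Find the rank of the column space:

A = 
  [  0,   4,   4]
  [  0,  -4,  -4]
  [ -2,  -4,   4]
Row reduce:
Swap R1 ↔ R3
R3 → R3 + (1)·R2
REF = 
  [ -2,  -4,   4]
  [  0,  -4,  -4]
  [  0,   0,   0]
Pivot columns: 1, 2 → 2 pivots.
dim(Col(A)) = number of pivot columns = 2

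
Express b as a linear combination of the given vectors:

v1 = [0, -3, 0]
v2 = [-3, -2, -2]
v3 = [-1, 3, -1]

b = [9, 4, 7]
c1 = -3, c2 = -2, c3 = -3

b = -3·v1 + -2·v2 + -3·v3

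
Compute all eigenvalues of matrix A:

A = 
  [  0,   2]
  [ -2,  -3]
λ = (-3 + i√7)/2, (-3 - i√7)/2  (≈ -1.5 + 1.323i, -1.5 - 1.323i)

tr(A) = -3, det(A) = 4
Characteristic polynomial: λ² - tr(A)λ + det(A) = λ² + 3λ + 4
λ² + 3λ + 4 = 0  ⇒  λ = (-3 ± √((3)² - 4·(4)))/2 = (-3 ± √(-7))/2
  = (-3 + i√7)/2,  (-3 - i√7)/2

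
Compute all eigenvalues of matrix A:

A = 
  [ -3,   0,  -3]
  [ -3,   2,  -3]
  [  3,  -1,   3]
Characteristic polynomial: det(λI - A) = λ³ - 2λ² - 3λ
The constant term is 0, so λ = 0 is a root: p(λ) = λ(λ² - 2λ - 3)
λ² - 2λ - 3 = (λ + 1)(λ - 3)

λ = 0, 3, -1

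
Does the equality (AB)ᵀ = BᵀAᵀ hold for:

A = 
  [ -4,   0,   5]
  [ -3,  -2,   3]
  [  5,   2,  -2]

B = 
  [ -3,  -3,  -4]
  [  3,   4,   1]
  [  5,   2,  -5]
Yes

(AB)ᵀ = 
  [ 37,  18, -19]
  [ 22,   7, -11]
  [ -9,  -5,  -8]

BᵀAᵀ = 
  [ 37,  18, -19]
  [ 22,   7, -11]
  [ -9,  -5,  -8]

Both sides are equal — this is the standard identity (AB)ᵀ = BᵀAᵀ, which holds for all A, B.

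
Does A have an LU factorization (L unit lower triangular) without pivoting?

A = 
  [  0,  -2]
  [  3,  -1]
No.
A[1,1] = 0 but A[2,1] = 3 ≠ 0. Any LU with L unit lower triangular has (LU)[1,1] = U[1,1] and (LU)[2,1] = L[2,1]·U[1,1]; matching A forces U[1,1] = 0, which then forces (LU)[2,1] = 0 ≠ 3. A row swap (pivoting) is required.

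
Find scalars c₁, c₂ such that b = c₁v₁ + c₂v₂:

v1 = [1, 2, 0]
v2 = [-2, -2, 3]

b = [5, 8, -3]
c1 = 3, c2 = -1

b = 3·v1 + -1·v2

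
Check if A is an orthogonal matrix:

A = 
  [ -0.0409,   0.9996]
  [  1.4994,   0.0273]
No

AᵀA = 
  [  2.2499,   0]
  [  0,   0.9999]
≠ I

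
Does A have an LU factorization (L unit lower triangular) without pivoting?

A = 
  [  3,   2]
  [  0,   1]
Yes.
A[1,1] = 3 ≠ 0, so Gaussian elimination proceeds without a row swap: multiplier ℓ₂₁ = (0)/(3) = 0, and U[2,2] = 1 - (0)(2) = 1.
L = 
  [  1,   0]
  [  0,   1]
U = 
  [  3,   2]
  [  0,   1]
Check row 2 of LU: [(0)(3), (0)(2) + 1] = [0, 1] = row 2 of A ✓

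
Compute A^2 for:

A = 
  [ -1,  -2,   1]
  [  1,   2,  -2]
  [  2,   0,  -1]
A² = A·A:
A²[1,1] = (-1)(-1) + (-2)(1) + (1)(2) = 1
A²[1,2] = (-1)(-2) + (-2)(2) + (1)(0) = -2
A²[1,3] = (-1)(1) + (-2)(-2) + (1)(-1) = 2
A²[2,1] = (1)(-1) + (2)(1) + (-2)(2) = -3
A²[2,2] = (1)(-2) + (2)(2) + (-2)(0) = 2
A²[2,3] = (1)(1) + (2)(-2) + (-2)(-1) = -1
A²[3,1] = (2)(-1) + (0)(1) + (-1)(2) = -4
A²[3,2] = (2)(-2) + (0)(2) + (-1)(0) = -4
A²[3,3] = (2)(1) + (0)(-2) + (-1)(-1) = 3
A² = 
  [  1,  -2,   2]
  [ -3,   2,  -1]
  [ -4,  -4,   3]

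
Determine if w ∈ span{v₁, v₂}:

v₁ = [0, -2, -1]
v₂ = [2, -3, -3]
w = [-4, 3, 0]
No

Form the augmented matrix and row-reduce:
[v₁|v₂|w] = 
  [  0,   2,  -4]
  [ -2,  -3,   3]
  [ -1,  -3,   0]
Swap R1 ↔ R2
R3 → R3 - (1/2)·R1
R3 → R3 + (3/4)·R2
REF = 
  [  -2,   -3,    3]
  [   0,    2,   -4]
  [   0,    0, -9/2]

Row 3 reads [0 0 | -9/2], i.e. 0 = -9/2, so the system is inconsistent and w ∉ span{v₁, v₂}.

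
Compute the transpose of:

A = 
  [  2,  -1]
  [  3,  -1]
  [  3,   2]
Aᵀ = 
  [  2,   3,   3]
  [ -1,  -1,   2]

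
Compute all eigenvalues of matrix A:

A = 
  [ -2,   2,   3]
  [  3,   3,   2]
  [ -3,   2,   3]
λ = 5, (-1 + i√3)/2, (-1 - i√3)/2  (≈ 5, -0.5 + 0.866i, -0.5 - 0.866i)

Characteristic polynomial: det(λI - A) = λ³ - 4λ² - 4λ - 5
Testing integer divisors of the constant term: p(5) = 0, so (λ - 5) is a factor:
p(λ) = (λ - 5)(λ² + λ + 1)
λ² + λ + 1 = 0  ⇒  λ = (-1 ± √((1)² - 4·(1)))/2 = (-1 ± √(-3))/2
  = (-1 + i√3)/2,  (-1 - i√3)/2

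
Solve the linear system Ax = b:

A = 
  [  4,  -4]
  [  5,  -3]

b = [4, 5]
x = [1, 0]

Row reduce the augmented matrix [A|b]:
R2 → R2 - (5/4)·R1
REF = 
  [  4,  -4,   4]
  [  0,   2,   0]

Back-substitution:
x₂ = 0 / 2 = 0
x₁ = (4 - (-4)(0)) / 4 = 1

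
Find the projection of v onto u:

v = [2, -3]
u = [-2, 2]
proj_u(v) = [5/2, -5/2]

v·u = (2)(-2) + (-3)(2) = -10
u·u = (-2)² + (2)² = 8
proj_u(v) = (v·u / u·u) × u = (-10/8) × u = (-5/4) × u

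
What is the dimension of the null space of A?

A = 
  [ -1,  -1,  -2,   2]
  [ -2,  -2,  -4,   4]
nullity(A) = 3

Row reduce:
R2 → R2 - (2)·R1
REF = 
  [ -1,  -1,  -2,   2]
  [  0,   0,   0,   0]
Pivot columns: 1 → 1 pivot.
rank(A) = 1, so nullity(A) = 4 - 1 = 3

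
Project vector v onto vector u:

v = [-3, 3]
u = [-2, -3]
v·u = (-3)(-2) + (3)(-3) = -3
u·u = (-2)² + (-3)² = 13
proj_u(v) = (v·u / u·u) × u = (-3/13) × u

proj_u(v) = [6/13, 9/13]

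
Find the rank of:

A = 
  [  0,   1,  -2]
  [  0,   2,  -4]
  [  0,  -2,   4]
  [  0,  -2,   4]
Row reduce:
R2 → R2 - (2)·R1
R3 → R3 + (2)·R1
R4 → R4 + (2)·R1
REF = 
  [  0,   1,  -2]
  [  0,   0,   0]
  [  0,   0,   0]
  [  0,   0,   0]
Pivot columns: 2 → 1 pivot.

rank(A) = 1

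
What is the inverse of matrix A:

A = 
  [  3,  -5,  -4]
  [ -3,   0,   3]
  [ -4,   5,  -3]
det(A) = (3)·((0)(-3) - (3)(5)) - (-5)·((-3)(-3) - (3)(-4)) + (-4)·((-3)(5) - (0)(-4))
  = (3)(-15) - (-5)(21) + (-4)(-15)
  = 120
det(A) = 120 ≠ 0, so A is invertible.

Cofactors Cᵢⱼ = (-1)ⁱ⁺ʲ·Mᵢⱼ:
C = 
  [-15, -21, -15]
  [-35, -25,   5]
  [-15,   3, -15]

adj(A) = Cᵀ:
adj(A) = 
  [-15, -35, -15]
  [-21, -25,   3]
  [-15,   5, -15]

A⁻¹ = (1/120) · adj(A):
A⁻¹ = 
  [ -1/8, -7/24,  -1/8]
  [-7/40, -5/24,  1/40]
  [ -1/8,  1/24,  -1/8]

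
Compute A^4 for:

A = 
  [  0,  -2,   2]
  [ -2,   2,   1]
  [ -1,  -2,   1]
A² = A·A:
A²[1,1] = (0)(0) + (-2)(-2) + (2)(-1) = 2
A²[1,2] = (0)(-2) + (-2)(2) + (2)(-2) = -8
A²[1,3] = (0)(2) + (-2)(1) + (2)(1) = 0
A²[2,1] = (-2)(0) + (2)(-2) + (1)(-1) = -5
A²[2,2] = (-2)(-2) + (2)(2) + (1)(-2) = 6
A²[2,3] = (-2)(2) + (2)(1) + (1)(1) = -1
A²[3,1] = (-1)(0) + (-2)(-2) + (1)(-1) = 3
A²[3,2] = (-1)(-2) + (-2)(2) + (1)(-2) = -4
A²[3,3] = (-1)(2) + (-2)(1) + (1)(1) = -3
A² = 
  [  2,  -8,   0]
  [ -5,   6,  -1]
  [  3,  -4,  -3]

A^3 = A^2·A:
A^3[1,1] = (2)(0) + (-8)(-2) + (0)(-1) = 16
A^3[1,2] = (2)(-2) + (-8)(2) + (0)(-2) = -20
A^3[1,3] = (2)(2) + (-8)(1) + (0)(1) = -4
A^3[2,1] = (-5)(0) + (6)(-2) + (-1)(-1) = -11
A^3[2,2] = (-5)(-2) + (6)(2) + (-1)(-2) = 24
A^3[2,3] = (-5)(2) + (6)(1) + (-1)(1) = -5
A^3[3,1] = (3)(0) + (-4)(-2) + (-3)(-1) = 11
A^3[3,2] = (3)(-2) + (-4)(2) + (-3)(-2) = -8
A^3[3,3] = (3)(2) + (-4)(1) + (-3)(1) = -1
A^3 = 
  [ 16, -20,  -4]
  [-11,  24,  -5]
  [ 11,  -8,  -1]

A^4 = A^3·A:
A^4[1,1] = (16)(0) + (-20)(-2) + (-4)(-1) = 44
A^4[1,2] = (16)(-2) + (-20)(2) + (-4)(-2) = -64
A^4[1,3] = (16)(2) + (-20)(1) + (-4)(1) = 8
A^4[2,1] = (-11)(0) + (24)(-2) + (-5)(-1) = -43
A^4[2,2] = (-11)(-2) + (24)(2) + (-5)(-2) = 80
A^4[2,3] = (-11)(2) + (24)(1) + (-5)(1) = -3
A^4[3,1] = (11)(0) + (-8)(-2) + (-1)(-1) = 17
A^4[3,2] = (11)(-2) + (-8)(2) + (-1)(-2) = -36
A^4[3,3] = (11)(2) + (-8)(1) + (-1)(1) = 13
A^4 = 
  [ 44, -64,   8]
  [-43,  80,  -3]
  [ 17, -36,  13]

Therefore
A^4 = 
  [ 44, -64,   8]
  [-43,  80,  -3]
  [ 17, -36,  13]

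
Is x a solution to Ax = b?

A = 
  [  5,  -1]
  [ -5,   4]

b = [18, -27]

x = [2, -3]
No

Ax = [13, -22] ≠ b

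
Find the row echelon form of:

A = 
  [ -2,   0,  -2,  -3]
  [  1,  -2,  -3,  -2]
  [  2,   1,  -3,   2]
Row operations:
R2 → R2 + (1/2)·R1
R3 → R3 + (1)·R1
R3 → R3 + (1/2)·R2

Resulting echelon form:
REF = 
  [   -2,     0,    -2,    -3]
  [    0,    -2,    -4,  -7/2]
  [    0,     0,    -7, -11/4]

Rank = 3 (number of non-zero pivot rows).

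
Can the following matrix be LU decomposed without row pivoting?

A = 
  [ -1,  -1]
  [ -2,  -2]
Yes.
A[1,1] = -1 ≠ 0, so Gaussian elimination proceeds without a row swap: multiplier ℓ₂₁ = (-2)/(-1) = 2, and U[2,2] = -2 - (2)(-1) = 0.
L = 
  [  1,   0]
  [  2,   1]
U = 
  [ -1,  -1]
  [  0,   0]
Check row 2 of LU: [(2)(-1), (2)(-1) + 0] = [-2, -2] = row 2 of A ✓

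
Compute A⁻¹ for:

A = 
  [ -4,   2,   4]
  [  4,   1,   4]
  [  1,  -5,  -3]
det(A) = (-4)·((1)(-3) - (4)(-5)) - (2)·((4)(-3) - (4)(1)) + (4)·((4)(-5) - (1)(1))
  = (-4)(17) - (2)(-16) + (4)(-21)
  = -120
det(A) = -120 ≠ 0, so A is invertible.

Cofactors Cᵢⱼ = (-1)ⁱ⁺ʲ·Mᵢⱼ:
C = 
  [ 17,  16, -21]
  [-14,   8, -18]
  [  4,  32, -12]

adj(A) = Cᵀ:
adj(A) = 
  [ 17, -14,   4]
  [ 16,   8,  32]
  [-21, -18, -12]

A⁻¹ = (-1/120) · adj(A):
A⁻¹ = 
  [-17/120,    7/60,   -1/30]
  [  -2/15,   -1/15,   -4/15]
  [   7/40,    3/20,    1/10]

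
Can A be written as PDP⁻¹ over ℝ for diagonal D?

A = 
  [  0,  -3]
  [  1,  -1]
No

tr(A) = -1, det(A) = 3
Characteristic polynomial: λ² - tr(A)λ + det(A) = λ² + λ + 3
λ² + λ + 3 = 0  ⇒  λ = (-1 ± √((1)² - 4·(3)))/2 = (-1 ± √(-11))/2
  = (-1 + i√11)/2,  (-1 - i√11)/2
Eigenvalues: (-1 + i√11)/2, (-1 - i√11)/2  (≈ -0.5 + 1.658i, -0.5 - 1.658i)
Has complex eigenvalues (not diagonalizable over ℝ).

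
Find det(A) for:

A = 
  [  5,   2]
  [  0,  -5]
-25

For a 2×2 matrix, det = ad - bc = (5)(-5) - (2)(0) = -25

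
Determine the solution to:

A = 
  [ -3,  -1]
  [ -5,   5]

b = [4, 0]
x = [-1, -1]

Row reduce the augmented matrix [A|b]:
R2 → R2 - (5/3)·R1
REF = 
  [   -3,    -1,     4]
  [    0,  20/3, -20/3]

Back-substitution:
x₂ = (-20/3) / (20/3) = -1
x₁ = (4 - (-1)(-1)) / (-3) = -1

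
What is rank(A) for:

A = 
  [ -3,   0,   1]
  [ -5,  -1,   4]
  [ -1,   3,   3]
rank(A) = 3

Row reduce:
R2 → R2 - (5/3)·R1
R3 → R3 - (1/3)·R1
R3 → R3 + (3)·R2
REF = 
  [  -3,    0,    1]
  [   0,   -1,  7/3]
  [   0,    0, 29/3]
Pivot columns: 1, 2, 3 → 3 pivots.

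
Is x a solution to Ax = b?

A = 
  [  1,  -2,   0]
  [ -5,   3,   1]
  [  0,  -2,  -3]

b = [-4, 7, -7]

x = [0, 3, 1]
No

Ax = [-6, 10, -9] ≠ b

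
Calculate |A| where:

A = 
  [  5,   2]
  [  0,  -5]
-25

For a 2×2 matrix, det = ad - bc = (5)(-5) - (2)(0) = -25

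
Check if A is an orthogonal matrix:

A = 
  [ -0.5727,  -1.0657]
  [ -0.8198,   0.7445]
No

AᵀA = 
  [  1.0001,   0]
  [  0,   1.6900]
≠ I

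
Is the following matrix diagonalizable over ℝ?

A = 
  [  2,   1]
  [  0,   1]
Yes

tr(A) = 3, det(A) = 2
Characteristic polynomial: λ² - tr(A)λ + det(A) = λ² - 3λ + 2
λ² - 3λ + 2 = (λ - 1)(λ - 2)
Eigenvalues: 2, 1
λ=1: alg. mult. = 1, geom. mult. = 2 - rank(A - (1)I) = 2 - 1 = 1
λ=2: alg. mult. = 1, geom. mult. = 2 - rank(A - (2)I) = 2 - 1 = 1
Sum of geometric multiplicities equals n, so A has n independent eigenvectors.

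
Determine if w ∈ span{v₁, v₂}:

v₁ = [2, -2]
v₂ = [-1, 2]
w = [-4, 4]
Yes

Form the augmented matrix and row-reduce:
[v₁|v₂|w] = 
  [  2,  -1,  -4]
  [ -2,   2,   4]
R2 → R2 + (1)·R1
REF = 
  [  2,  -1,  -4]
  [  0,   1,   0]

No row of the form [0 0 | nonzero], so the system is consistent. Back-substitution gives c₁ = -2, c₂ = 0: w = (-2)·v₁ + (0)·v₂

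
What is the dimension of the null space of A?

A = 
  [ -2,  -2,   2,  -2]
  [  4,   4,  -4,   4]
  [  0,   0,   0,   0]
nullity(A) = 3

Row reduce:
R2 → R2 + (2)·R1
REF = 
  [ -2,  -2,   2,  -2]
  [  0,   0,   0,   0]
  [  0,   0,   0,   0]
Pivot columns: 1 → 1 pivot.
rank(A) = 1, so nullity(A) = 4 - 1 = 3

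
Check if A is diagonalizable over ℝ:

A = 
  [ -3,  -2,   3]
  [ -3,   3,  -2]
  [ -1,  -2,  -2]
No

Characteristic polynomial: det(λI - A) = λ³ + 2λ² - 16λ - 65
By the rational root theorem any rational root is an integer dividing 65; none of those is a root, so p(λ) has no rational roots and hence (being an irreducible cubic) no repeated roots.
Discriminant of the cubic: Δ = -57147
Δ < 0 ⇒ one real eigenvalue and a complex-conjugate pair: λ ≈ 4.584, -3.292 + 1.828i, -3.292 - 1.828i
Has complex eigenvalues (not diagonalizable over ℝ).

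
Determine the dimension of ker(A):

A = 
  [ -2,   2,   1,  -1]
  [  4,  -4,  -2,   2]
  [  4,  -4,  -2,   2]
nullity(A) = 3

Row reduce:
R2 → R2 + (2)·R1
R3 → R3 + (2)·R1
REF = 
  [ -2,   2,   1,  -1]
  [  0,   0,   0,   0]
  [  0,   0,   0,   0]
Pivot columns: 1 → 1 pivot.
rank(A) = 1, so nullity(A) = 4 - 1 = 3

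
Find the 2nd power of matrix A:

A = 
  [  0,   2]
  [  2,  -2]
A² = A·A:
A²[1,1] = (0)(0) + (2)(2) = 4
A²[1,2] = (0)(2) + (2)(-2) = -4
A²[2,1] = (2)(0) + (-2)(2) = -4
A²[2,2] = (2)(2) + (-2)(-2) = 8
A² = 
  [  4,  -4]
  [ -4,   8]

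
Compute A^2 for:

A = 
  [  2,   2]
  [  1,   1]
A² = A·A:
A²[1,1] = (2)(2) + (2)(1) = 6
A²[1,2] = (2)(2) + (2)(1) = 6
A²[2,1] = (1)(2) + (1)(1) = 3
A²[2,2] = (1)(2) + (1)(1) = 3
A² = 
  [  6,   6]
  [  3,   3]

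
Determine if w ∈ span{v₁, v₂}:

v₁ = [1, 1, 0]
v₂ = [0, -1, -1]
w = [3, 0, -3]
Yes

Form the augmented matrix and row-reduce:
[v₁|v₂|w] = 
  [  1,   0,   3]
  [  1,  -1,   0]
  [  0,  -1,  -3]
R2 → R2 - (1)·R1
R3 → R3 - (1)·R2
REF = 
  [  1,   0,   3]
  [  0,  -1,  -3]
  [  0,   0,   0]

No row of the form [0 0 | nonzero], so the system is consistent. Back-substitution gives c₁ = 3, c₂ = 3: w = (3)·v₁ + (3)·v₂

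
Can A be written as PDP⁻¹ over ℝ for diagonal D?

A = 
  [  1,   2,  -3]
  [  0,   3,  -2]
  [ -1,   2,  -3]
Yes

Characteristic polynomial: det(λI - A) = λ³ - λ² - 8λ + 10
By the rational root theorem any rational root is an integer dividing 10; none of those is a root, so p(λ) has no rational roots and hence (being an irreducible cubic) no repeated roots.
Discriminant of the cubic: Δ = 892
Δ > 0 ⇒ three distinct real eigenvalues: λ ≈ -2.917, 1.32, 2.598
Three distinct real eigenvalues, so A has 3 independent eigenvectors.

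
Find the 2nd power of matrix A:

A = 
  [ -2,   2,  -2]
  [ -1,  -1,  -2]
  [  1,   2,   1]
A² = A·A:
A²[1,1] = (-2)(-2) + (2)(-1) + (-2)(1) = 0
A²[1,2] = (-2)(2) + (2)(-1) + (-2)(2) = -10
A²[1,3] = (-2)(-2) + (2)(-2) + (-2)(1) = -2
A²[2,1] = (-1)(-2) + (-1)(-1) + (-2)(1) = 1
A²[2,2] = (-1)(2) + (-1)(-1) + (-2)(2) = -5
A²[2,3] = (-1)(-2) + (-1)(-2) + (-2)(1) = 2
A²[3,1] = (1)(-2) + (2)(-1) + (1)(1) = -3
A²[3,2] = (1)(2) + (2)(-1) + (1)(2) = 2
A²[3,3] = (1)(-2) + (2)(-2) + (1)(1) = -5
A² = 
  [  0, -10,  -2]
  [  1,  -5,   2]
  [ -3,   2,  -5]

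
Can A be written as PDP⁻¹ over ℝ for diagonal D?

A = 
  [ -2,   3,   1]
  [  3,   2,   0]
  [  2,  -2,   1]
Yes

Characteristic polynomial: det(λI - A) = λ³ - λ² - 15λ + 23
By the rational root theorem any rational root is an integer dividing 23; none of those is a root, so p(λ) has no rational roots and hence (being an irreducible cubic) no repeated roots.
Discriminant of the cubic: Δ = 5744
Δ > 0 ⇒ three distinct real eigenvalues: λ ≈ -4.072, 1.652, 3.42
Three distinct real eigenvalues, so A has 3 independent eigenvectors.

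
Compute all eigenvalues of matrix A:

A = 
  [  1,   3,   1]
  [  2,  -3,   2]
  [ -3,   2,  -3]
λ = 0, (-5 + √41)/2, (-5 - √41)/2  (≈ 0, 0.7016, -5.702)

Characteristic polynomial: det(λI - A) = λ³ + 5λ² - 4λ
The constant term is 0, so λ = 0 is a root: p(λ) = λ(λ² + 5λ - 4)
λ² + 5λ - 4 = 0  ⇒  λ = (-5 ± √((5)² - 4·(-4)))/2 = (-5 ± √(41))/2
  = (-5 + √41)/2,  (-5 - √41)/2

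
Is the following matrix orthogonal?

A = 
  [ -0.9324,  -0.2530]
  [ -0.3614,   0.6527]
No

AᵀA = 
  [  1,   0]
  [  0,   0.4900]
≠ I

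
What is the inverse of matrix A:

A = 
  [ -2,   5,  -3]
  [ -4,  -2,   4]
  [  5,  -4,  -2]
det(A) = (-2)·((-2)(-2) - (4)(-4)) - (5)·((-4)(-2) - (4)(5)) + (-3)·((-4)(-4) - (-2)(5))
  = (-2)(20) - (5)(-12) + (-3)(26)
  = -58
det(A) = -58 ≠ 0, so A is invertible.

Cofactors Cᵢⱼ = (-1)ⁱ⁺ʲ·Mᵢⱼ:
C = 
  [ 20,  12,  26]
  [ 22,  19,  17]
  [ 14,  20,  24]

adj(A) = Cᵀ:
adj(A) = 
  [ 20,  22,  14]
  [ 12,  19,  20]
  [ 26,  17,  24]

A⁻¹ = (-1/58) · adj(A):
A⁻¹ = 
  [-10/29, -11/29,  -7/29]
  [ -6/29, -19/58, -10/29]
  [-13/29, -17/58, -12/29]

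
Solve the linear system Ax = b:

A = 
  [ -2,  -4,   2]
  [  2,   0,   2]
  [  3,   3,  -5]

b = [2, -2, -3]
Row reduce the augmented matrix [A|b]:
R2 → R2 + (1)·R1
R3 → R3 + (3/2)·R1
R3 → R3 - (3/4)·R2
REF = 
  [ -2,  -4,   2,   2]
  [  0,  -4,   4,   0]
  [  0,   0,  -5,   0]

Back-substitution:
x₃ = 0 / (-5) = 0
x₂ = (0 - (4)(0)) / (-4) = 0
x₁ = (2 - (-4)(0) - (2)(0)) / (-2) = -1

x = [-1, 0, 0]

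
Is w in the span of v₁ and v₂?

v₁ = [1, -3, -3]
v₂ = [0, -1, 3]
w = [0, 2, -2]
No

Form the augmented matrix and row-reduce:
[v₁|v₂|w] = 
  [  1,   0,   0]
  [ -3,  -1,   2]
  [ -3,   3,  -2]
R2 → R2 + (3)·R1
R3 → R3 + (3)·R1
R3 → R3 + (3)·R2
REF = 
  [  1,   0,   0]
  [  0,  -1,   2]
  [  0,   0,   4]

Row 3 reads [0 0 | 4], i.e. 0 = 4, so the system is inconsistent and w ∉ span{v₁, v₂}.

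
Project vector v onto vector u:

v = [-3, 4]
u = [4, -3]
v·u = (-3)(4) + (4)(-3) = -24
u·u = (4)² + (-3)² = 25
proj_u(v) = (v·u / u·u) × u = (-24/25) × u

proj_u(v) = [-96/25, 72/25]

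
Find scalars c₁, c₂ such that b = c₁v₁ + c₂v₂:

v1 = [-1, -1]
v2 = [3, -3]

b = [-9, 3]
c1 = 3, c2 = -2

b = 3·v1 + -2·v2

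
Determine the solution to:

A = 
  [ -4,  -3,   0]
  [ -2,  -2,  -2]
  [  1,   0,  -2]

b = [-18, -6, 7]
Row reduce the augmented matrix [A|b]:
R2 → R2 - (1/2)·R1
R3 → R3 + (1/4)·R1
R3 → R3 - (3/2)·R2
REF = 
  [  -4,   -3,    0,  -18]
  [   0, -1/2,   -2,    3]
  [   0,    0,    1,   -2]

Back-substitution:
x₃ = (-2) / 1 = -2
x₂ = (3 - (-2)(-2)) / (-1/2) = 2
x₁ = (-18 - (-3)(2) - (0)(-2)) / (-4) = 3

x = [3, 2, -2]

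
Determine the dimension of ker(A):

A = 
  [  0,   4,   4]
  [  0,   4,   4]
nullity(A) = 2

Row reduce:
R2 → R2 - (1)·R1
REF = 
  [  0,   4,   4]
  [  0,   0,   0]
Pivot columns: 2 → 1 pivot.
rank(A) = 1, so nullity(A) = 3 - 1 = 2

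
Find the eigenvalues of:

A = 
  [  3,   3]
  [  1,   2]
λ = (5 + √13)/2, (5 - √13)/2  (≈ 4.303, 0.6972)

tr(A) = 5, det(A) = 3
Characteristic polynomial: λ² - tr(A)λ + det(A) = λ² - 5λ + 3
λ² - 5λ + 3 = 0  ⇒  λ = (5 ± √((-5)² - 4·(3)))/2 = (5 ± √(13))/2
  = (5 + √13)/2,  (5 - √13)/2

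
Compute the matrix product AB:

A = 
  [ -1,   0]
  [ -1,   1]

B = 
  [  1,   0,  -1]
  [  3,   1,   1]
AB = 
  [ -1,   0,   1]
  [  2,   1,   2]

A is 2×2 and B is 2×3, so AB is 2×3. Each entry is (row of A)·(column of B):
AB[1,1] = (-1)(1) + (0)(3) = -1
AB[1,2] = (-1)(0) + (0)(1) = 0
AB[1,3] = (-1)(-1) + (0)(1) = 1
AB[2,1] = (-1)(1) + (1)(3) = 2
AB[2,2] = (-1)(0) + (1)(1) = 1
AB[2,3] = (-1)(-1) + (1)(1) = 2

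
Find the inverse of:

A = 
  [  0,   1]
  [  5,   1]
det(A) = (0)(1) - (1)(5) = -5
For a 2×2 matrix, A⁻¹ = (1/det(A)) · [[d, -b], [-c, a]]
    = (-1/5) · [[1, -1], [-5, 0]]

A⁻¹ = 
  [-1/5,  1/5]
  [   1,    0]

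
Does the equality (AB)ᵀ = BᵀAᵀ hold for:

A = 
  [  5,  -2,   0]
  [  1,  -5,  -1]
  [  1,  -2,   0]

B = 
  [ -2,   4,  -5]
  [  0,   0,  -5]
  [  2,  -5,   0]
Yes

(AB)ᵀ = 
  [-10,  -4,  -2]
  [ 20,   9,   4]
  [-15,  20,   5]

BᵀAᵀ = 
  [-10,  -4,  -2]
  [ 20,   9,   4]
  [-15,  20,   5]

Both sides are equal — this is the standard identity (AB)ᵀ = BᵀAᵀ, which holds for all A, B.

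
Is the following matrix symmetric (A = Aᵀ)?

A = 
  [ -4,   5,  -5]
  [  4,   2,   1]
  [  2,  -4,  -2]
No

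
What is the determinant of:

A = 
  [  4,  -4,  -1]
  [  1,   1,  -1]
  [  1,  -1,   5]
Cofactor expansion along row 1:
det(A) = (4)·((1)(5) - (-1)(-1)) - (-4)·((1)(5) - (-1)(1)) + (-1)·((1)(-1) - (1)(1))
  = (4)(4) - (-4)(6) + (-1)(-2)
  = 42

det(A) = 42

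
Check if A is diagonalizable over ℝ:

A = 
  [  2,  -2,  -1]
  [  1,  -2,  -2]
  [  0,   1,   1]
No

Characteristic polynomial: det(λI - A) = λ³ - λ² - 1
By the rational root theorem any rational root is an integer dividing 1; none of those is a root, so p(λ) has no rational roots and hence (being an irreducible cubic) no repeated roots.
Discriminant of the cubic: Δ = -31
Δ < 0 ⇒ one real eigenvalue and a complex-conjugate pair: λ ≈ 1.466, -0.2328 + 0.7926i, -0.2328 - 0.7926i
Has complex eigenvalues (not diagonalizable over ℝ).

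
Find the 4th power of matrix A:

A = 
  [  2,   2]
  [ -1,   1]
A^4 = 
  [-14,   6]
  [ -3, -17]

A² = A·A:
A²[1,1] = (2)(2) + (2)(-1) = 2
A²[1,2] = (2)(2) + (2)(1) = 6
A²[2,1] = (-1)(2) + (1)(-1) = -3
A²[2,2] = (-1)(2) + (1)(1) = -1
A² = 
  [  2,   6]
  [ -3,  -1]

A^3 = A^2·A:
A^3[1,1] = (2)(2) + (6)(-1) = -2
A^3[1,2] = (2)(2) + (6)(1) = 10
A^3[2,1] = (-3)(2) + (-1)(-1) = -5
A^3[2,2] = (-3)(2) + (-1)(1) = -7
A^3 = 
  [ -2,  10]
  [ -5,  -7]

A^4 = A^3·A:
A^4[1,1] = (-2)(2) + (10)(-1) = -14
A^4[1,2] = (-2)(2) + (10)(1) = 6
A^4[2,1] = (-5)(2) + (-7)(-1) = -3
A^4[2,2] = (-5)(2) + (-7)(1) = -17
A^4 = 
  [-14,   6]
  [ -3, -17]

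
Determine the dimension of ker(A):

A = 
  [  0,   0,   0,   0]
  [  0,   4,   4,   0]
nullity(A) = 3

Row reduce:
Swap R1 ↔ R2
REF = 
  [  0,   4,   4,   0]
  [  0,   0,   0,   0]
Pivot columns: 2 → 1 pivot.
rank(A) = 1, so nullity(A) = 4 - 1 = 3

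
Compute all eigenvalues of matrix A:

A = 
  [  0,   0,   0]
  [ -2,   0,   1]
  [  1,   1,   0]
Characteristic polynomial: det(λI - A) = λ³ - λ
The constant term is 0, so λ = 0 is a root: p(λ) = λ(λ² - 1)
λ² - 1 = (λ + 1)(λ - 1)

λ = 0, 1, -1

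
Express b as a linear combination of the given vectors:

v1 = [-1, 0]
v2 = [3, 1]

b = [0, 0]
c1 = 0, c2 = 0

b = 0·v1 + 0·v2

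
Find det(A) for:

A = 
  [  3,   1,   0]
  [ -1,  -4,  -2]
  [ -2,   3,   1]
Cofactor expansion along row 1:
det(A) = (3)·((-4)(1) - (-2)(3)) - (1)·((-1)(1) - (-2)(-2)) + (0)·((-1)(3) - (-4)(-2))
  = (3)(2) - (1)(-5) + (0)(-11)
  = 11

det(A) = 11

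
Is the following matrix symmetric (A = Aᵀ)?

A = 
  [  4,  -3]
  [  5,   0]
No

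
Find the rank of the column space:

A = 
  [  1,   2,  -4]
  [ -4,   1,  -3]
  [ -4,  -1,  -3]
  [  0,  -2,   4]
Row reduce:
R2 → R2 + (4)·R1
R3 → R3 + (4)·R1
R3 → R3 - (7/9)·R2
R4 → R4 + (2/9)·R2
R4 → R4 - (1/19)·R3
REF = 
  [    1,     2,    -4]
  [    0,     9,   -19]
  [    0,     0, -38/9]
  [    0,     0,     0]
Pivot columns: 1, 2, 3 → 3 pivots.
dim(Col(A)) = number of pivot columns = 3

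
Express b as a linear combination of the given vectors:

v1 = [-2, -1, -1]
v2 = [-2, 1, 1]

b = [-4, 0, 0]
c1 = 1, c2 = 1

b = 1·v1 + 1·v2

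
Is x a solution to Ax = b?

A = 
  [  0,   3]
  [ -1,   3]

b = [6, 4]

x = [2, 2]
Yes

Ax = [6, 4] = b ✓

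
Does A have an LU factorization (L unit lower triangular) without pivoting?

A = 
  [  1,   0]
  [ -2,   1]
Yes.
A[1,1] = 1 ≠ 0, so Gaussian elimination proceeds without a row swap: multiplier ℓ₂₁ = (-2)/(1) = -2, and U[2,2] = 1 - (-2)(0) = 1.
L = 
  [  1,   0]
  [ -2,   1]
U = 
  [  1,   0]
  [  0,   1]
Check row 2 of LU: [(-2)(1), (-2)(0) + 1] = [-2, 1] = row 2 of A ✓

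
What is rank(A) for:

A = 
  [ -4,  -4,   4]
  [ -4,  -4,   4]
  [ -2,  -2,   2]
Row reduce:
R2 → R2 - (1)·R1
R3 → R3 - (1/2)·R1
REF = 
  [ -4,  -4,   4]
  [  0,   0,   0]
  [  0,   0,   0]
Pivot columns: 1 → 1 pivot.

rank(A) = 1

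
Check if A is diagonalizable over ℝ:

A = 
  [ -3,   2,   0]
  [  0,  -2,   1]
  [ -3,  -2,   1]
No

Characteristic polynomial: det(λI - A) = λ³ + 4λ² + 3λ + 6
By the rational root theorem any rational root is an integer dividing 6; none of those is a root, so p(λ) has no rational roots and hence (being an irreducible cubic) no repeated roots.
Discriminant of the cubic: Δ = -1176
Δ < 0 ⇒ one real eigenvalue and a complex-conjugate pair: λ ≈ -3.629, -0.1855 + 1.272i, -0.1855 - 1.272i
Has complex eigenvalues (not diagonalizable over ℝ).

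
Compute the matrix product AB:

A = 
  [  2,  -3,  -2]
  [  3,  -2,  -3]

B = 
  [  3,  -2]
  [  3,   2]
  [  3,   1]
A is 2×3 and B is 3×2, so AB is 2×2. Each entry is (row of A)·(column of B):
AB[1,1] = (2)(3) + (-3)(3) + (-2)(3) = -9
AB[1,2] = (2)(-2) + (-3)(2) + (-2)(1) = -12
AB[2,1] = (3)(3) + (-2)(3) + (-3)(3) = -6
AB[2,2] = (3)(-2) + (-2)(2) + (-3)(1) = -13

AB = 
  [ -9, -12]
  [ -6, -13]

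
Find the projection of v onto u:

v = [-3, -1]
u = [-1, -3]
proj_u(v) = [-3/5, -9/5]

v·u = (-3)(-1) + (-1)(-3) = 6
u·u = (-1)² + (-3)² = 10
proj_u(v) = (v·u / u·u) × u = (6/10) × u = (3/5) × u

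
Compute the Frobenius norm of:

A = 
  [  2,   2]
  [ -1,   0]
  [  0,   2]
||A||_F = 3.606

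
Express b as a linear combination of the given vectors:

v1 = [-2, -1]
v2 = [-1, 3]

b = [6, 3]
c1 = -3, c2 = 0

b = -3·v1 + 0·v2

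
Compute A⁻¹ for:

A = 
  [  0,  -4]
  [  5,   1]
det(A) = (0)(1) - (-4)(5) = 20
For a 2×2 matrix, A⁻¹ = (1/det(A)) · [[d, -b], [-c, a]]
    = (1/20) · [[1, 4], [-5, 0]]

A⁻¹ = 
  [1/20,  1/5]
  [-1/4,    0]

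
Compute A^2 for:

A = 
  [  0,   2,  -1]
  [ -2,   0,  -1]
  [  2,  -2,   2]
A² = A·A:
A²[1,1] = (0)(0) + (2)(-2) + (-1)(2) = -6
A²[1,2] = (0)(2) + (2)(0) + (-1)(-2) = 2
A²[1,3] = (0)(-1) + (2)(-1) + (-1)(2) = -4
A²[2,1] = (-2)(0) + (0)(-2) + (-1)(2) = -2
A²[2,2] = (-2)(2) + (0)(0) + (-1)(-2) = -2
A²[2,3] = (-2)(-1) + (0)(-1) + (-1)(2) = 0
A²[3,1] = (2)(0) + (-2)(-2) + (2)(2) = 8
A²[3,2] = (2)(2) + (-2)(0) + (2)(-2) = 0
A²[3,3] = (2)(-1) + (-2)(-1) + (2)(2) = 4
A² = 
  [ -6,   2,  -4]
  [ -2,  -2,   0]
  [  8,   0,   4]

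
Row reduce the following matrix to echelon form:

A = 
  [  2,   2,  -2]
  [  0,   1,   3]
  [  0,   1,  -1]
Row operations:
R3 → R3 - (1)·R2

Resulting echelon form:
REF = 
  [  2,   2,  -2]
  [  0,   1,   3]
  [  0,   0,  -4]

Rank = 3 (number of non-zero pivot rows).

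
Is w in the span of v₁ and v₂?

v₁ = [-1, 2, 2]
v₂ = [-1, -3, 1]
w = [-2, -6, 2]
Yes

Form the augmented matrix and row-reduce:
[v₁|v₂|w] = 
  [ -1,  -1,  -2]
  [  2,  -3,  -6]
  [  2,   1,   2]
R2 → R2 + (2)·R1
R3 → R3 + (2)·R1
R3 → R3 - (1/5)·R2
REF = 
  [ -1,  -1,  -2]
  [  0,  -5, -10]
  [  0,   0,   0]

No row of the form [0 0 | nonzero], so the system is consistent. Back-substitution gives c₁ = 0, c₂ = 2: w = (0)·v₁ + (2)·v₂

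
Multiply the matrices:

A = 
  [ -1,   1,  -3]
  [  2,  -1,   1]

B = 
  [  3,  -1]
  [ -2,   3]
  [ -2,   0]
AB = 
  [  1,   4]
  [  6,  -5]

A is 2×3 and B is 3×2, so AB is 2×2. Each entry is (row of A)·(column of B):
AB[1,1] = (-1)(3) + (1)(-2) + (-3)(-2) = 1
AB[1,2] = (-1)(-1) + (1)(3) + (-3)(0) = 4
AB[2,1] = (2)(3) + (-1)(-2) + (1)(-2) = 6
AB[2,2] = (2)(-1) + (-1)(3) + (1)(0) = -5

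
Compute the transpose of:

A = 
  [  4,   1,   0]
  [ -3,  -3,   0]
Aᵀ = 
  [  4,  -3]
  [  1,  -3]
  [  0,   0]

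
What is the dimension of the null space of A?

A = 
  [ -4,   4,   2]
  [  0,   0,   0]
nullity(A) = 2

Row reduce:
(no row operations needed)
REF = 
  [ -4,   4,   2]
  [  0,   0,   0]
Pivot columns: 1 → 1 pivot.
rank(A) = 1, so nullity(A) = 3 - 1 = 2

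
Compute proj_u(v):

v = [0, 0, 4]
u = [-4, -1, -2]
v·u = (0)(-4) + (0)(-1) + (4)(-2) = -8
u·u = (-4)² + (-1)² + (-2)² = 21
proj_u(v) = (v·u / u·u) × u = (-8/21) × u

proj_u(v) = [32/21, 8/21, 16/21]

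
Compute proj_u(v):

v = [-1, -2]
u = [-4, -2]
v·u = (-1)(-4) + (-2)(-2) = 8
u·u = (-4)² + (-2)² = 20
proj_u(v) = (v·u / u·u) × u = (8/20) × u = (2/5) × u

proj_u(v) = [-8/5, -4/5]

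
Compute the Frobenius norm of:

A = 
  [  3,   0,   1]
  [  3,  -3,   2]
||A||_F = 5.657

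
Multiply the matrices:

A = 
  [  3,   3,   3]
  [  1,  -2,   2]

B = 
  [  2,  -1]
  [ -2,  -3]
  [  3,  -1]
A is 2×3 and B is 3×2, so AB is 2×2. Each entry is (row of A)·(column of B):
AB[1,1] = (3)(2) + (3)(-2) + (3)(3) = 9
AB[1,2] = (3)(-1) + (3)(-3) + (3)(-1) = -15
AB[2,1] = (1)(2) + (-2)(-2) + (2)(3) = 12
AB[2,2] = (1)(-1) + (-2)(-3) + (2)(-1) = 3

AB = 
  [  9, -15]
  [ 12,   3]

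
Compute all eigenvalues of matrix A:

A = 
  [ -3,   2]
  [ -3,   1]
λ = -1 + i√2, -1 - i√2  (≈ -1 + 1.414i, -1 - 1.414i)

tr(A) = -2, det(A) = 3
Characteristic polynomial: λ² - tr(A)λ + det(A) = λ² + 2λ + 3
λ² + 2λ + 3 = 0  ⇒  λ = (-2 ± √((2)² - 4·(3)))/2 = (-2 ± √(-8))/2
  = -1 + i√2,  -1 - i√2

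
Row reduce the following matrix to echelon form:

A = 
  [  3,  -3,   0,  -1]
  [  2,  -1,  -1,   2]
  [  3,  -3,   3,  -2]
Row operations:
R2 → R2 - (2/3)·R1
R3 → R3 - (1)·R1

Resulting echelon form:
REF = 
  [  3,  -3,   0,  -1]
  [  0,   1,  -1, 8/3]
  [  0,   0,   3,  -1]

Rank = 3 (number of non-zero pivot rows).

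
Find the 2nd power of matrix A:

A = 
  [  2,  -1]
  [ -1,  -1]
A² = A·A:
A²[1,1] = (2)(2) + (-1)(-1) = 5
A²[1,2] = (2)(-1) + (-1)(-1) = -1
A²[2,1] = (-1)(2) + (-1)(-1) = -1
A²[2,2] = (-1)(-1) + (-1)(-1) = 2
A² = 
  [  5,  -1]
  [ -1,   2]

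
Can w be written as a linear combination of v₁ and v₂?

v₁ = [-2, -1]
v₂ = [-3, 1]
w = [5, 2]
Yes

Form the augmented matrix and row-reduce:
[v₁|v₂|w] = 
  [ -2,  -3,   5]
  [ -1,   1,   2]
R2 → R2 - (1/2)·R1
REF = 
  [  -2,   -3,    5]
  [   0,  5/2, -1/2]

No row of the form [0 0 | nonzero], so the system is consistent. Back-substitution gives c₁ = -11/5, c₂ = -1/5: w = (-11/5)·v₁ + (-1/5)·v₂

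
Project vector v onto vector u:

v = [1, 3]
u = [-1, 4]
proj_u(v) = [-11/17, 44/17]

v·u = (1)(-1) + (3)(4) = 11
u·u = (-1)² + (4)² = 17
proj_u(v) = (v·u / u·u) × u = (11/17) × u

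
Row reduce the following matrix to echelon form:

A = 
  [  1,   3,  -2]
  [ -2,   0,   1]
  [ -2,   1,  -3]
Row operations:
R2 → R2 + (2)·R1
R3 → R3 + (2)·R1
R3 → R3 - (7/6)·R2

Resulting echelon form:
REF = 
  [   1,    3,   -2]
  [   0,    6,   -3]
  [   0,    0, -7/2]

Rank = 3 (number of non-zero pivot rows).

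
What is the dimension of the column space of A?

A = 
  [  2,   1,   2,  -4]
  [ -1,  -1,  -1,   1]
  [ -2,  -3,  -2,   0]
Row reduce:
R2 → R2 + (1/2)·R1
R3 → R3 + (1)·R1
R3 → R3 - (4)·R2
REF = 
  [   2,    1,    2,   -4]
  [   0, -1/2,    0,   -1]
  [   0,    0,    0,    0]
Pivot columns: 1, 2 → 2 pivots.
dim(Col(A)) = number of pivot columns = 2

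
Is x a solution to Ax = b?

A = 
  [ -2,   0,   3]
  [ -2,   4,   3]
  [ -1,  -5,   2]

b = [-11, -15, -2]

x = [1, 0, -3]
No

Ax = [-11, -11, -7] ≠ b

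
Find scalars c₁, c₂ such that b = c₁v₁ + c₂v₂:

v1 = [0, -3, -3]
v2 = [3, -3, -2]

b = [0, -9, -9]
c1 = 3, c2 = 0

b = 3·v1 + 0·v2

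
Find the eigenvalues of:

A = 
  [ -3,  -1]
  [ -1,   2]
λ = (-1 + √29)/2, (-1 - √29)/2  (≈ 2.193, -3.193)

tr(A) = -1, det(A) = -7
Characteristic polynomial: λ² - tr(A)λ + det(A) = λ² + λ - 7
λ² + λ - 7 = 0  ⇒  λ = (-1 ± √((1)² - 4·(-7)))/2 = (-1 ± √(29))/2
  = (-1 + √29)/2,  (-1 - √29)/2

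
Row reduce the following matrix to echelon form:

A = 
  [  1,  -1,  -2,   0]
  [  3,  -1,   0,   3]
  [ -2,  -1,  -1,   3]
Row operations:
R2 → R2 - (3)·R1
R3 → R3 + (2)·R1
R3 → R3 + (3/2)·R2

Resulting echelon form:
REF = 
  [   1,   -1,   -2,    0]
  [   0,    2,    6,    3]
  [   0,    0,    4, 15/2]

Rank = 3 (number of non-zero pivot rows).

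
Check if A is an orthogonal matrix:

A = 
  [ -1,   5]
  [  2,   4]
No

AᵀA = 
  [  5,   3]
  [  3,  41]
≠ I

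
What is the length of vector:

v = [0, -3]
3

||v||₂ = √((0)² + (-3)²) = √9 = 3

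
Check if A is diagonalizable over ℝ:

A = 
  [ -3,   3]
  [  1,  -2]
Yes

tr(A) = -5, det(A) = 3
Characteristic polynomial: λ² - tr(A)λ + det(A) = λ² + 5λ + 3
λ² + 5λ + 3 = 0  ⇒  λ = (-5 ± √((5)² - 4·(3)))/2 = (-5 ± √(13))/2
  = (-5 + √13)/2,  (-5 - √13)/2
Eigenvalues: (-5 + √13)/2, (-5 - √13)/2  (≈ -0.6972, -4.303)
The two irrational eigenvalues are distinct (simple), so each has alg. mult. = geom. mult. = 1.
Sum of geometric multiplicities equals n, so A has n independent eigenvectors.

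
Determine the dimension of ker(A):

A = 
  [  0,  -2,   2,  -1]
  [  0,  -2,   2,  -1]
nullity(A) = 3

Row reduce:
R2 → R2 - (1)·R1
REF = 
  [  0,  -2,   2,  -1]
  [  0,   0,   0,   0]
Pivot columns: 2 → 1 pivot.
rank(A) = 1, so nullity(A) = 4 - 1 = 3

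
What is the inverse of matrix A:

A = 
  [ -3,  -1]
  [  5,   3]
det(A) = (-3)(3) - (-1)(5) = -4
For a 2×2 matrix, A⁻¹ = (1/det(A)) · [[d, -b], [-c, a]]
    = (-1/4) · [[3, 1], [-5, -3]]

A⁻¹ = 
  [-3/4, -1/4]
  [ 5/4,  3/4]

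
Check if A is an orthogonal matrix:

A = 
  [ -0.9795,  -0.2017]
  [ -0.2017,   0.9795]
Yes

AᵀA = 
  [  1.0001,   0]
  [  0,   1.0001]
≈ I (equal to I up to the 4-dp rounding of the entries)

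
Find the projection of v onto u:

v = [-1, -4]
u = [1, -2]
v·u = (-1)(1) + (-4)(-2) = 7
u·u = (1)² + (-2)² = 5
proj_u(v) = (v·u / u·u) × u = (7/5) × u

proj_u(v) = [7/5, -14/5]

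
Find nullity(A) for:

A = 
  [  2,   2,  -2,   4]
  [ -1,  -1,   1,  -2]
nullity(A) = 3

Row reduce:
R2 → R2 + (1/2)·R1
REF = 
  [  2,   2,  -2,   4]
  [  0,   0,   0,   0]
Pivot columns: 1 → 1 pivot.
rank(A) = 1, so nullity(A) = 4 - 1 = 3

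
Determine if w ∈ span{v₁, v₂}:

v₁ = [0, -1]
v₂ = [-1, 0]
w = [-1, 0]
Yes

Form the augmented matrix and row-reduce:
[v₁|v₂|w] = 
  [  0,  -1,  -1]
  [ -1,   0,   0]
Swap R1 ↔ R2
REF = 
  [ -1,   0,   0]
  [  0,  -1,  -1]

No row of the form [0 0 | nonzero], so the system is consistent. Back-substitution gives c₁ = 0, c₂ = 1: w = (0)·v₁ + (1)·v₂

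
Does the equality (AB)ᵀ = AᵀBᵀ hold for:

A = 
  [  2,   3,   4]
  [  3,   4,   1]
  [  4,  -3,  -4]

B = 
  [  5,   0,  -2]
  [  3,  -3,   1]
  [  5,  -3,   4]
No

(AB)ᵀ = 
  [ 39,  32,  -9]
  [-21, -15,  21]
  [ 15,   2, -27]

AᵀBᵀ = 
  [  2,   1,  17]
  [ 21,  -6,  -9]
  [ 28,   5,   1]

The two matrices differ, so (AB)ᵀ ≠ AᵀBᵀ in general. The correct identity is (AB)ᵀ = BᵀAᵀ.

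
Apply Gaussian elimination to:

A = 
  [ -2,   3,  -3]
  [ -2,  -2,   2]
Row operations:
R2 → R2 - (1)·R1

Resulting echelon form:
REF = 
  [ -2,   3,  -3]
  [  0,  -5,   5]

Rank = 2 (number of non-zero pivot rows).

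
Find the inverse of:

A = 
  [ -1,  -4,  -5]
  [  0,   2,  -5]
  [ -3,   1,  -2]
det(A) = (-1)·((2)(-2) - (-5)(1)) - (-4)·((0)(-2) - (-5)(-3)) + (-5)·((0)(1) - (2)(-3))
  = (-1)(1) - (-4)(-15) + (-5)(6)
  = -91
det(A) = -91 ≠ 0, so A is invertible.

Cofactors Cᵢⱼ = (-1)ⁱ⁺ʲ·Mᵢⱼ:
C = 
  [  1,  15,   6]
  [-13, -13,  13]
  [ 30,  -5,  -2]

adj(A) = Cᵀ:
adj(A) = 
  [  1, -13,  30]
  [ 15, -13,  -5]
  [  6,  13,  -2]

A⁻¹ = (-1/91) · adj(A):
A⁻¹ = 
  [ -1/91,    1/7, -30/91]
  [-15/91,    1/7,   5/91]
  [ -6/91,   -1/7,   2/91]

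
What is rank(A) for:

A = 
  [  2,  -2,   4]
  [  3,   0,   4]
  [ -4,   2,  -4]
rank(A) = 3

Row reduce:
R2 → R2 - (3/2)·R1
R3 → R3 + (2)·R1
R3 → R3 + (2/3)·R2
REF = 
  [  2,  -2,   4]
  [  0,   3,  -2]
  [  0,   0, 8/3]
Pivot columns: 1, 2, 3 → 3 pivots.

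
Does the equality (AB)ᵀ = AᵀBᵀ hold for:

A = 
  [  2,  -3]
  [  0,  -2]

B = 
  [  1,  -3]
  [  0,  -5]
No

(AB)ᵀ = 
  [  2,   0]
  [  9,  10]

AᵀBᵀ = 
  [  2,   0]
  [  3,  10]

The two matrices differ, so (AB)ᵀ ≠ AᵀBᵀ in general. The correct identity is (AB)ᵀ = BᵀAᵀ.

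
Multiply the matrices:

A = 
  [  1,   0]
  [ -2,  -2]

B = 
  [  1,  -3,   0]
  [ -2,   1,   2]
A is 2×2 and B is 2×3, so AB is 2×3. Each entry is (row of A)·(column of B):
AB[1,1] = (1)(1) + (0)(-2) = 1
AB[1,2] = (1)(-3) + (0)(1) = -3
AB[1,3] = (1)(0) + (0)(2) = 0
AB[2,1] = (-2)(1) + (-2)(-2) = 2
AB[2,2] = (-2)(-3) + (-2)(1) = 4
AB[2,3] = (-2)(0) + (-2)(2) = -4

AB = 
  [  1,  -3,   0]
  [  2,   4,  -4]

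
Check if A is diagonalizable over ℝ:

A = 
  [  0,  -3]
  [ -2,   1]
Yes

tr(A) = 1, det(A) = -6
Characteristic polynomial: λ² - tr(A)λ + det(A) = λ² - λ - 6
λ² - λ - 6 = (λ + 2)(λ - 3)
Eigenvalues: 3, -2
λ=-2: alg. mult. = 1, geom. mult. = 2 - rank(A - (-2)I) = 2 - 1 = 1
λ=3: alg. mult. = 1, geom. mult. = 2 - rank(A - (3)I) = 2 - 1 = 1
Sum of geometric multiplicities equals n, so A has n independent eigenvectors.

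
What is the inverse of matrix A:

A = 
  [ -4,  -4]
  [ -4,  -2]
det(A) = (-4)(-2) - (-4)(-4) = -8
For a 2×2 matrix, A⁻¹ = (1/det(A)) · [[d, -b], [-c, a]]
    = (-1/8) · [[-2, 4], [4, -4]]

A⁻¹ = 
  [ 1/4, -1/2]
  [-1/2,  1/2]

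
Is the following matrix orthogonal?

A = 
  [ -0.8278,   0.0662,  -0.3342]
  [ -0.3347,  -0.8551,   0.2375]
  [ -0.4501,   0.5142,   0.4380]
No

AᵀA = 
  [  0.9999,   0,   0]
  [  0,   1,   0]
  [  0,   0,   0.3599]
≠ I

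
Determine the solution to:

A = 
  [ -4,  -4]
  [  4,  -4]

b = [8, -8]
x = [-2, 0]

Row reduce the augmented matrix [A|b]:
R2 → R2 + (1)·R1
REF = 
  [ -4,  -4,   8]
  [  0,  -8,   0]

Back-substitution:
x₂ = 0 / (-8) = 0
x₁ = (8 - (-4)(0)) / (-4) = -2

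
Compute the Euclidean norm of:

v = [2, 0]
2

||v||₂ = √((2)² + (0)²) = √4 = 2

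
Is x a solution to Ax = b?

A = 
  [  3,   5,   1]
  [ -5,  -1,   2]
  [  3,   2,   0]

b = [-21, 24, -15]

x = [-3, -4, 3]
No

Ax = [-26, 25, -17] ≠ b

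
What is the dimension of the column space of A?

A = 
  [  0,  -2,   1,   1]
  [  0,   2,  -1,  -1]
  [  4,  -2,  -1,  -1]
dim(Col(A)) = 2

Row reduce:
Swap R1 ↔ R3
R3 → R3 + (1)·R2
REF = 
  [  4,  -2,  -1,  -1]
  [  0,   2,  -1,  -1]
  [  0,   0,   0,   0]
Pivot columns: 1, 2 → 2 pivots.
dim(Col(A)) = number of pivot columns = 2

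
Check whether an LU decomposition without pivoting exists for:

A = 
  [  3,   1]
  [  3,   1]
Yes.
A[1,1] = 3 ≠ 0, so Gaussian elimination proceeds without a row swap: multiplier ℓ₂₁ = (3)/(3) = 1, and U[2,2] = 1 - (1)(1) = 0.
L = 
  [  1,   0]
  [  1,   1]
U = 
  [  3,   1]
  [  0,   0]
Check row 2 of LU: [(1)(3), (1)(1) + 0] = [3, 1] = row 2 of A ✓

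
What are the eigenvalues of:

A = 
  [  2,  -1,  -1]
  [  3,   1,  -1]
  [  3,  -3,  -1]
Characteristic polynomial: det(λI - A) = λ³ - 2λ² + 2λ - 4
Testing integer divisors of the constant term: p(2) = 0, so (λ - 2) is a factor:
p(λ) = (λ - 2)(λ² + 2)
λ² + 2 = 0  ⇒  λ = (0 ± √((0)² - 4·(2)))/2 = (0 ± √(-8))/2
  = i√2,  -i√2

λ = 2, i√2, -i√2  (≈ 2, 0 + 1.414i, 0 - 1.414i)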